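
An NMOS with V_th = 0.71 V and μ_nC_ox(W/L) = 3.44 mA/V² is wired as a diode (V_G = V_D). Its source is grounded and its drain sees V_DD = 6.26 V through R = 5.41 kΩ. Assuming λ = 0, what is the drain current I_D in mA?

I_D = 0.893 mA

With gate tied to drain, V_GS = V_DS ≥ V_GS − V_th, so the device is in saturation.
KCL at the drain: ½ k_n (V_GS − V_th)² = (V_DD − V_GS)/R.
Let x = V_GS − 0.71. Then 9.31 x² + x − 5.55 = 0, giving x = 0.72 V (positive root), so V_GS = 1.43 V.
I_D = (V_DD − V_GS)/R = (6.26 − 1.43) / 5.41 = 0.893 mA.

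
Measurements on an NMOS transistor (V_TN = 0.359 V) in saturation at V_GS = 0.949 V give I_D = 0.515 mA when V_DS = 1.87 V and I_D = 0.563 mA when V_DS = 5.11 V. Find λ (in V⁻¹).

With V_GS fixed, I_D ∝ (1 + λ V_DS) in saturation, so I_D2/I_D1 = (1 + λ V_DS2)/(1 + λ V_DS1).
0.563/0.515 = 1.093 = (1 + 5.11 λ)/(1 + 1.87 λ).
Solving: λ (I_D1 V_DS2 − I_D2 V_DS1) = I_D2 − I_D1, so λ = (0.563 − 0.515) / (0.515 × 5.11 − 0.563 × 1.87) = 0.048 / 1.58 = 0.0304 V⁻¹.

λ = 0.0304 V⁻¹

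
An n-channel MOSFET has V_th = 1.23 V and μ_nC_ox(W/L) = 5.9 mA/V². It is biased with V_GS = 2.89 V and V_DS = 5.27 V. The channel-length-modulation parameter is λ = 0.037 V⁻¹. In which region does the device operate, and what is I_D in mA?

V_ov = V_GS − V_th = 2.89 − 1.23 = 1.66 V.
Since V_DS = 5.27 V ≥ V_ov = 1.66 V, the device is in saturation.
I_D = ½ k_n V_ov² (1 + λ V_DS) = 0.5 × 5.9 × 1.66² × (1 + 0.037 × 5.27) = 9.71 mA.

Saturation; I_D = 9.71 mA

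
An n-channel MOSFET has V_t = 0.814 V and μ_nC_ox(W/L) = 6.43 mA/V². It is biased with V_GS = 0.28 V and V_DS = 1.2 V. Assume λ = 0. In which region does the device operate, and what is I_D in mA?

V_GS = 0.28 V < V_t = 0.814 V, so the transistor is in cutoff.

Cutoff; I_D = 0 mA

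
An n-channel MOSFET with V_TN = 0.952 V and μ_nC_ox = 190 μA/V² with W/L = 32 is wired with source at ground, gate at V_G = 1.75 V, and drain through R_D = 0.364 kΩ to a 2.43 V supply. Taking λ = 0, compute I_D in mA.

I_D = 1.94 mA

V_GS = V_G = 1.75 V, so V_ov = 1.75 − 0.952 = 0.798 V.
k_n = μ_nC_ox · (W/L) = 6.08 mA/V².
Assume saturation: I_D = ½ k_n V_ov² = 0.5 × 6.08 × 0.798² = 1.94 mA, giving V_DS = V_DD − I_D R_D = 2.43 − 1.94 × 0.364 = 1.73 V.
V_DS = 1.73 V ≥ V_ov = 0.798 V, confirming saturation.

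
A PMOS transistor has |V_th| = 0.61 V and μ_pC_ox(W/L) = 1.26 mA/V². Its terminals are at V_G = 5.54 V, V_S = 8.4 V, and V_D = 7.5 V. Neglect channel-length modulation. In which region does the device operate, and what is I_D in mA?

V_SG = V_S − V_G = 8.4 − 5.54 = 2.86 V; V_SD = V_S − V_D = 8.4 − 7.5 = 0.9 V.
V_ov = V_SG − |V_th| = 2.86 − 0.61 = 2.25 V.
Since V_SD = 0.9 V < V_ov = 2.25 V, the device is in the triode region.
I_D = k_p [V_ov · V_SD − ½ V_SD²] = 1.26 × [2.25 × 0.9 − 0.5 × 0.9²] = 2.04 mA.

Triode; I_D = 2.04 mA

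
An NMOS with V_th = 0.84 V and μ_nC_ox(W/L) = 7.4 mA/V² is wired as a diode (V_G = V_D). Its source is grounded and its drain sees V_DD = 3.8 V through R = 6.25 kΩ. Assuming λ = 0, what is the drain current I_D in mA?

With gate tied to drain, V_GS = V_DS ≥ V_GS − V_th, so the device is in saturation.
KCL at the drain: ½ k_n (V_GS − V_th)² = (V_DD − V_GS)/R.
Let x = V_GS − 0.84. Then 23.1 x² + x − 2.96 = 0, giving x = 0.337 V (positive root), so V_GS = 1.18 V.
I_D = (V_DD − V_GS)/R = (3.8 − 1.18) / 6.25 = 0.42 mA.

I_D = 0.420 mA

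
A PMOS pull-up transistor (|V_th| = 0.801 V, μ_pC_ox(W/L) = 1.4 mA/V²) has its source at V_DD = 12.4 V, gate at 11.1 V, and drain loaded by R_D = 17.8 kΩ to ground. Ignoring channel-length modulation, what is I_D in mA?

I_D = 0.174 mA

V_SG = V_DD − V_G = 12.4 − 11.1 = 1.3 V, so V_ov = 1.3 − 0.801 = 0.499 V.
Assume saturation: I_D = ½ k_p V_ov² = 0.5 × 1.4 × 0.499² = 0.174 mA, giving V_SD = V_DD − I_D R_D = 12.4 − 0.174 × 17.8 = 9.3 V.
V_SD = 9.3 V ≥ V_ov = 0.499 V, confirming saturation.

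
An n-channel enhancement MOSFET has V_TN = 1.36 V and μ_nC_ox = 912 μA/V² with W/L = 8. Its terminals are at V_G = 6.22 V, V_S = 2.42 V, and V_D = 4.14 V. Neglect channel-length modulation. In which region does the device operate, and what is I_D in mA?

V_GS = V_G − V_S = 6.22 − 2.42 = 3.8 V; V_DS = V_D − V_S = 4.14 − 2.42 = 1.72 V.
k_n = μ_nC_ox · (W/L) = 7.296 mA/V².
V_ov = V_GS − V_TN = 3.8 − 1.36 = 2.44 V.
Since V_DS = 1.72 V < V_ov = 2.44 V, the device is in the triode region.
I_D = k_n [V_ov · V_DS − ½ V_DS²] = 7.296 × [2.44 × 1.72 − 0.5 × 1.72²] = 19.8 mA.

Triode; I_D = 19.8 mA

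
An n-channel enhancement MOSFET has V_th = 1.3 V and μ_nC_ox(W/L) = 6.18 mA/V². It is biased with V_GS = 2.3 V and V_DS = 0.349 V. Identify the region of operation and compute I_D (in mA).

Triode; I_D = 1.78 mA

V_ov = V_GS − V_th = 2.3 − 1.3 = 1 V.
Since V_DS = 0.349 V < V_ov = 1 V, the device is in the triode region.
I_D = k_n [V_ov · V_DS − ½ V_DS²] = 6.18 × [1 × 0.349 − 0.5 × 0.349²] = 1.78 mA.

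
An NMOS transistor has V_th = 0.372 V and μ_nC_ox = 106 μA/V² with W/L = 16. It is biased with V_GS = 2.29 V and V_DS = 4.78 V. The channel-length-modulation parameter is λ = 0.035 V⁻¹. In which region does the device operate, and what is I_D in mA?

Saturation; I_D = 3.64 mA

k_n = μ_nC_ox · (W/L) = 1.696 mA/V².
V_ov = V_GS − V_th = 2.29 − 0.372 = 1.92 V.
Since V_DS = 4.78 V ≥ V_ov = 1.92 V, the device is in saturation.
I_D = ½ k_n V_ov² (1 + λ V_DS) = 0.5 × 1.696 × 1.92² × (1 + 0.035 × 4.78) = 3.64 mA.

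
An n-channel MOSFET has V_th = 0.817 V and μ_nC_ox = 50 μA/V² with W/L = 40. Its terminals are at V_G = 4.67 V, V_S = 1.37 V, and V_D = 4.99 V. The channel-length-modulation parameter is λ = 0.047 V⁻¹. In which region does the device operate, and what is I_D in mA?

V_GS = V_G − V_S = 4.67 − 1.37 = 3.3 V; V_DS = V_D − V_S = 4.99 − 1.37 = 3.62 V.
k_n = μ_nC_ox · (W/L) = 2 mA/V².
V_ov = V_GS − V_th = 3.3 − 0.817 = 2.48 V.
Since V_DS = 3.62 V ≥ V_ov = 2.48 V, the device is in saturation.
I_D = ½ k_n V_ov² (1 + λ V_DS) = 0.5 × 2 × 2.48² × (1 + 0.047 × 3.62) = 7.21 mA.

Saturation; I_D = 7.21 mA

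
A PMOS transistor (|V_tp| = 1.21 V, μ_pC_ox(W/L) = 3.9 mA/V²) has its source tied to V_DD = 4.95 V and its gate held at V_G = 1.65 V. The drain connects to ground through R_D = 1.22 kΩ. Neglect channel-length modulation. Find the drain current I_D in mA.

V_SG = V_DD − V_G = 4.95 − 1.65 = 3.3 V, so V_ov = 3.3 − 1.21 = 2.09 V.
Assume saturation: I_D = ½ k_p V_ov² = 0.5 × 3.9 × 2.09² = 8.52 mA, giving V_SD = V_DD − I_D R_D = 4.95 − 8.52 × 1.22 = -5.44 V.
But -5.44 V < V_ov = 2.09 V, so the device is actually in triode.
In triode I_D = k_p[V_ov V_SD − ½ V_SD²] and I_D = (V_DD − V_SD)/R_D. Equating: 2.38 V_SD² − 10.94 V_SD + 4.95 = 0, giving V_SD = 0.509 V (the root below V_ov).
I_D = (4.95 − 0.509) / 1.22 = 3.64 mA.

I_D = 3.64 mA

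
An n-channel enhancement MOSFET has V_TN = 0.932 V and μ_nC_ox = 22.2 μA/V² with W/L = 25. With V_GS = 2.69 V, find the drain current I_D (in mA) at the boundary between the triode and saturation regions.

I_D = 0.858 mA

At the boundary V_DS = V_ov = V_GS − V_TN = 2.69 − 0.932 = 1.76 V.
k_n = μ_nC_ox · (W/L) = 0.555 mA/V².
I_D = ½ k_n V_ov² = 0.5 × 0.555 × 1.76² = 0.858 mA.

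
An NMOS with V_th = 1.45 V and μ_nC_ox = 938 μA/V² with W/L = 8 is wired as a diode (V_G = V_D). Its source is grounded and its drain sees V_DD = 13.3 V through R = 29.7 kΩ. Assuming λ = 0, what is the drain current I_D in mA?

I_D = 0.388 mA

With gate tied to drain, V_GS = V_DS ≥ V_GS − V_th, so the device is in saturation.
k_n = μ_nC_ox · (W/L) = 7.504 mA/V².
KCL at the drain: ½ k_n (V_GS − V_th)² = (V_DD − V_GS)/R.
Let x = V_GS − 1.45. Then 111 x² + x − 11.85 = 0, giving x = 0.322 V (positive root), so V_GS = 1.77 V.
I_D = (V_DD − V_GS)/R = (13.3 − 1.77) / 29.7 = 0.388 mA.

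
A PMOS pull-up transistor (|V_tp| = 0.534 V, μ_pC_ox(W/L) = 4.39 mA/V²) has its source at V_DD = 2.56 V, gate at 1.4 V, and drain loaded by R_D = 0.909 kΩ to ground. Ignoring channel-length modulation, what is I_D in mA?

I_D = 0.860 mA

V_SG = V_DD − V_G = 2.56 − 1.4 = 1.16 V, so V_ov = 1.16 − 0.534 = 0.626 V.
Assume saturation: I_D = ½ k_p V_ov² = 0.5 × 4.39 × 0.626² = 0.86 mA, giving V_SD = V_DD − I_D R_D = 2.56 − 0.86 × 0.909 = 1.78 V.
V_SD = 1.78 V ≥ V_ov = 0.626 V, confirming saturation.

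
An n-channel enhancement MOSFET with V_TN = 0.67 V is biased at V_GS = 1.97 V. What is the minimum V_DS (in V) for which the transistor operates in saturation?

V_DS,sat = 1.30 V

The boundary between triode and saturation is V_DS = V_GS − V_TN = V_ov.
V_ov = 1.97 − 0.67 = 1.3 V.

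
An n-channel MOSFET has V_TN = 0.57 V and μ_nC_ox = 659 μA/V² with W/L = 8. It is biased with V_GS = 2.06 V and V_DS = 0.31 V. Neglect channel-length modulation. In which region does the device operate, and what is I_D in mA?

k_n = μ_nC_ox · (W/L) = 5.272 mA/V².
V_ov = V_GS − V_TN = 2.06 − 0.57 = 1.49 V.
Since V_DS = 0.31 V < V_ov = 1.49 V, the device is in the triode region.
I_D = k_n [V_ov · V_DS − ½ V_DS²] = 5.272 × [1.49 × 0.31 − 0.5 × 0.31²] = 2.18 mA.

Triode; I_D = 2.18 mA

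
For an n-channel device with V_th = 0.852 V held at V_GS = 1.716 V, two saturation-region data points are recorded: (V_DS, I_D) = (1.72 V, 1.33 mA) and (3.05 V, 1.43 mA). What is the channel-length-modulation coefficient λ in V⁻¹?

With V_GS fixed, I_D ∝ (1 + λ V_DS) in saturation, so I_D2/I_D1 = (1 + λ V_DS2)/(1 + λ V_DS1).
1.43/1.33 = 1.075 = (1 + 3.05 λ)/(1 + 1.72 λ).
Solving: λ (I_D1 V_DS2 − I_D2 V_DS1) = I_D2 − I_D1, so λ = (1.43 − 1.33) / (1.33 × 3.05 − 1.43 × 1.72) = 0.1 / 1.6 = 0.0626 V⁻¹.

λ = 0.0626 V⁻¹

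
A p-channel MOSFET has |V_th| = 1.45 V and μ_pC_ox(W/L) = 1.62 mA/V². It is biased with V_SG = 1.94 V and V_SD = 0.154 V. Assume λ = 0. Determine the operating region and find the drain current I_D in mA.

V_ov = V_SG − |V_th| = 1.94 − 1.45 = 0.49 V.
Since V_SD = 0.154 V < V_ov = 0.49 V, the device is in the triode region.
I_D = k_p [V_ov · V_SD − ½ V_SD²] = 1.62 × [0.49 × 0.154 − 0.5 × 0.154²] = 0.103 mA.

Triode; I_D = 0.103 mA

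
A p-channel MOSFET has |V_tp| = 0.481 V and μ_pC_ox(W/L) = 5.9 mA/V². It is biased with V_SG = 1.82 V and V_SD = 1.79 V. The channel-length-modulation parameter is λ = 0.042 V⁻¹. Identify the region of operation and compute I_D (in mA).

Saturation; I_D = 5.69 mA

V_ov = V_SG − |V_tp| = 1.82 − 0.481 = 1.34 V.
Since V_SD = 1.79 V ≥ V_ov = 1.34 V, the device is in saturation.
I_D = ½ k_p V_ov² (1 + λ V_SD) = 0.5 × 5.9 × 1.34² × (1 + 0.042 × 1.79) = 5.69 mA.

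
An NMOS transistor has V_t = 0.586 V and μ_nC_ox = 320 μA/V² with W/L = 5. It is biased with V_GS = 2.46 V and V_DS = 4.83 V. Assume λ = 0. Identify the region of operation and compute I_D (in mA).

Saturation; I_D = 2.81 mA

k_n = μ_nC_ox · (W/L) = 1.6 mA/V².
V_ov = V_GS − V_t = 2.46 − 0.586 = 1.87 V.
Since V_DS = 4.83 V ≥ V_ov = 1.87 V, the device is in saturation.
I_D = ½ k_n V_ov² = 0.5 × 1.6 × 1.87² = 2.81 mA.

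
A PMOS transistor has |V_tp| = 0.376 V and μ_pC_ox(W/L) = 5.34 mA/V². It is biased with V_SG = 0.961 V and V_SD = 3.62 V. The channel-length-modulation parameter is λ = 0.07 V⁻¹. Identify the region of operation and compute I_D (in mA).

Saturation; I_D = 1.15 mA

V_ov = V_SG − |V_tp| = 0.961 − 0.376 = 0.585 V.
Since V_SD = 3.62 V ≥ V_ov = 0.585 V, the device is in saturation.
I_D = ½ k_p V_ov² (1 + λ V_SD) = 0.5 × 5.34 × 0.585² × (1 + 0.07 × 3.62) = 1.15 mA.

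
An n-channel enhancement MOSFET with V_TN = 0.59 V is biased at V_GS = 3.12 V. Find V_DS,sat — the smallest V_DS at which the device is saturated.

The boundary between triode and saturation is V_DS = V_GS − V_TN = V_ov.
V_ov = 3.12 − 0.59 = 2.53 V.

V_DS,sat = 2.53 V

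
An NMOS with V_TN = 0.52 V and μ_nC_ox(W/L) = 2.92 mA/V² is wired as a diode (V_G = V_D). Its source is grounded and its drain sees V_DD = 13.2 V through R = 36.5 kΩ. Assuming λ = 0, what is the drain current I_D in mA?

With gate tied to drain, V_GS = V_DS ≥ V_GS − V_TN, so the device is in saturation.
KCL at the drain: ½ k_n (V_GS − V_TN)² = (V_DD − V_GS)/R.
Let x = V_GS − 0.52. Then 53.3 x² + x − 12.68 = 0, giving x = 0.479 V (positive root), so V_GS = 0.999 V.
I_D = (V_DD − V_GS)/R = (13.2 − 0.999) / 36.5 = 0.334 mA.

I_D = 0.334 mA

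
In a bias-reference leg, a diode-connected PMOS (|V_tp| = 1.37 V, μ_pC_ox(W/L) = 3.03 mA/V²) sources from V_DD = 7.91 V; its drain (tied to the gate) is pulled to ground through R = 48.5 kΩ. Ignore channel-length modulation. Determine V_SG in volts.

V_SG = 1.66 V

With gate tied to drain, V_SG = V_SD ≥ V_SG − |V_tp|, so the device is in saturation.
KCL at the drain: ½ k_p (V_SG − |V_tp|)² = (V_DD − V_SG)/R.
Let x = V_SG − 1.37. Then 73.5 x² + x − 6.54 = 0, giving x = 0.292 V (positive root), so V_SG = 1.66 V.
I_D = (V_DD − V_SG)/R = (7.91 − 1.66) / 48.5 = 0.129 mA.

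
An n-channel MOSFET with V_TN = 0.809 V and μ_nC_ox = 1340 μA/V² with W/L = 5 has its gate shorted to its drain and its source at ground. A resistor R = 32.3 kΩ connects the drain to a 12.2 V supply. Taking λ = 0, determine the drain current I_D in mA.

With gate tied to drain, V_GS = V_DS ≥ V_GS − V_TN, so the device is in saturation.
k_n = μ_nC_ox · (W/L) = 6.7 mA/V².
KCL at the drain: ½ k_n (V_GS − V_TN)² = (V_DD − V_GS)/R.
Let x = V_GS − 0.809. Then 108 x² + x − 11.39 = 0, giving x = 0.32 V (positive root), so V_GS = 1.13 V.
I_D = (V_DD − V_GS)/R = (12.2 − 1.13) / 32.3 = 0.343 mA.

I_D = 0.343 mA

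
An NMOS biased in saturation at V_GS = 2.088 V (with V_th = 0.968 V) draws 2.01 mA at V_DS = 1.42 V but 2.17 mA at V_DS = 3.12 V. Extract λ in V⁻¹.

λ = 0.0502 V⁻¹

With V_GS fixed, I_D ∝ (1 + λ V_DS) in saturation, so I_D2/I_D1 = (1 + λ V_DS2)/(1 + λ V_DS1).
2.17/2.01 = 1.08 = (1 + 3.12 λ)/(1 + 1.42 λ).
Solving: λ (I_D1 V_DS2 − I_D2 V_DS1) = I_D2 − I_D1, so λ = (2.17 − 2.01) / (2.01 × 3.12 − 2.17 × 1.42) = 0.16 / 3.19 = 0.0502 V⁻¹.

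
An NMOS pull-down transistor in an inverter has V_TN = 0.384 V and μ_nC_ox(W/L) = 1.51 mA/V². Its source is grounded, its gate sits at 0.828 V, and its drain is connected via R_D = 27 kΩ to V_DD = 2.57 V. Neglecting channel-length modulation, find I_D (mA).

V_GS = V_G = 0.828 V, so V_ov = 0.828 − 0.384 = 0.444 V.
Assume saturation: I_D = ½ k_n V_ov² = 0.5 × 1.51 × 0.444² = 0.149 mA, giving V_DS = V_DD − I_D R_D = 2.57 − 0.149 × 27 = -1.45 V.
But -1.45 V < V_ov = 0.444 V, so the device is actually in triode.
In triode I_D = k_n[V_ov V_DS − ½ V_DS²] and I_D = (V_DD − V_DS)/R_D. Equating: 20.4 V_DS² − 19.1 V_DS + 2.57 = 0, giving V_DS = 0.163 V (the root below V_ov).
I_D = (2.57 − 0.163) / 27 = 0.0892 mA.

I_D = 0.0892 mA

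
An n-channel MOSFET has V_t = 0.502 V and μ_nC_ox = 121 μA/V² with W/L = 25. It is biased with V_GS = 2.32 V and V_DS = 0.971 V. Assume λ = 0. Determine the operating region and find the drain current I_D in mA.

k_n = μ_nC_ox · (W/L) = 3.025 mA/V².
V_ov = V_GS − V_t = 2.32 − 0.502 = 1.82 V.
Since V_DS = 0.971 V < V_ov = 1.82 V, the device is in the triode region.
I_D = k_n [V_ov · V_DS − ½ V_DS²] = 3.025 × [1.82 × 0.971 − 0.5 × 0.971²] = 3.91 mA.

Triode; I_D = 3.91 mA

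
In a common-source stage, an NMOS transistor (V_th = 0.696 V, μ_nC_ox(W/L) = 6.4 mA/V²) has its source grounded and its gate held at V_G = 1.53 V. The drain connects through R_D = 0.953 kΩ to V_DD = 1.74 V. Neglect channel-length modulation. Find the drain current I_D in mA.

V_GS = V_G = 1.53 V, so V_ov = 1.53 − 0.696 = 0.834 V.
Assume saturation: I_D = ½ k_n V_ov² = 0.5 × 6.4 × 0.834² = 2.23 mA, giving V_DS = V_DD − I_D R_D = 1.74 − 2.23 × 0.953 = -0.381 V.
But -0.381 V < V_ov = 0.834 V, so the device is actually in triode.
In triode I_D = k_n[V_ov V_DS − ½ V_DS²] and I_D = (V_DD − V_DS)/R_D. Equating: 3.05 V_DS² − 6.087 V_DS + 1.74 = 0, giving V_DS = 0.346 V (the root below V_ov).
I_D = (1.74 − 0.346) / 0.953 = 1.46 mA.

I_D = 1.46 mA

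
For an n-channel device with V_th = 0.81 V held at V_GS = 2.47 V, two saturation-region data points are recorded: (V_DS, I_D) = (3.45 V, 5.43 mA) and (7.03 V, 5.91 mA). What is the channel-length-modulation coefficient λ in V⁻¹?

λ = 0.0270 V⁻¹

With V_GS fixed, I_D ∝ (1 + λ V_DS) in saturation, so I_D2/I_D1 = (1 + λ V_DS2)/(1 + λ V_DS1).
5.91/5.43 = 1.088 = (1 + 7.03 λ)/(1 + 3.45 λ).
Solving: λ (I_D1 V_DS2 − I_D2 V_DS1) = I_D2 − I_D1, so λ = (5.91 − 5.43) / (5.43 × 7.03 − 5.91 × 3.45) = 0.48 / 17.8 = 0.027 V⁻¹.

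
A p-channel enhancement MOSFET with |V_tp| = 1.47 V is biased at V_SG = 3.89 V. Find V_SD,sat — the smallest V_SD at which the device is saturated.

V_SD,sat = 2.42 V

The boundary between triode and saturation is V_SD = V_SG − |V_tp| = V_ov.
V_ov = 3.89 − 1.47 = 2.42 V.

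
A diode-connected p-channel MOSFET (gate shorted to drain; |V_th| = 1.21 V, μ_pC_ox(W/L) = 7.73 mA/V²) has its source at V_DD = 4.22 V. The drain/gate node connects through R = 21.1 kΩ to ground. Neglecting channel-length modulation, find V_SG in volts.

V_SG = 1.40 V

With gate tied to drain, V_SG = V_SD ≥ V_SG − |V_th|, so the device is in saturation.
KCL at the drain: ½ k_p (V_SG − |V_th|)² = (V_DD − V_SG)/R.
Let x = V_SG − 1.21. Then 81.6 x² + x − 3.01 = 0, giving x = 0.186 V (positive root), so V_SG = 1.4 V.
I_D = (V_DD − V_SG)/R = (4.22 − 1.4) / 21.1 = 0.134 mA.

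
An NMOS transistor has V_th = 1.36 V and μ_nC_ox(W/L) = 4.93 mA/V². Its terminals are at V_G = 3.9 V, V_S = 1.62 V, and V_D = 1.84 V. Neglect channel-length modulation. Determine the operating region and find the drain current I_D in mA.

V_GS = V_G − V_S = 3.9 − 1.62 = 2.28 V; V_DS = V_D − V_S = 1.84 − 1.62 = 0.22 V.
V_ov = V_GS − V_th = 2.28 − 1.36 = 0.92 V.
Since V_DS = 0.22 V < V_ov = 0.92 V, the device is in the triode region.
I_D = k_n [V_ov · V_DS − ½ V_DS²] = 4.93 × [0.92 × 0.22 − 0.5 × 0.22²] = 0.879 mA.

Triode; I_D = 0.879 mA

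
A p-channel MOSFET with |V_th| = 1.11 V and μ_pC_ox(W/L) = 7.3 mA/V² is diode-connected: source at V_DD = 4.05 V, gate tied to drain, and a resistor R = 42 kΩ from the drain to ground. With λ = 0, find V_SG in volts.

V_SG = 1.25 V

With gate tied to drain, V_SG = V_SD ≥ V_SG − |V_th|, so the device is in saturation.
KCL at the drain: ½ k_p (V_SG − |V_th|)² = (V_DD − V_SG)/R.
Let x = V_SG − 1.11. Then 153 x² + x − 2.94 = 0, giving x = 0.135 V (positive root), so V_SG = 1.25 V.
I_D = (V_DD − V_SG)/R = (4.05 − 1.25) / 42 = 0.0668 mA.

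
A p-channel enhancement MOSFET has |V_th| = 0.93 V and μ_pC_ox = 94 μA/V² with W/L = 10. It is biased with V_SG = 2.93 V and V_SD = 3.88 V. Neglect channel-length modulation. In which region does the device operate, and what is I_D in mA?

k_p = μ_pC_ox · (W/L) = 0.94 mA/V².
V_ov = V_SG − |V_th| = 2.93 − 0.93 = 2 V.
Since V_SD = 3.88 V ≥ V_ov = 2 V, the device is in saturation.
I_D = ½ k_p V_ov² = 0.5 × 0.94 × 2² = 1.88 mA.

Saturation; I_D = 1.88 mA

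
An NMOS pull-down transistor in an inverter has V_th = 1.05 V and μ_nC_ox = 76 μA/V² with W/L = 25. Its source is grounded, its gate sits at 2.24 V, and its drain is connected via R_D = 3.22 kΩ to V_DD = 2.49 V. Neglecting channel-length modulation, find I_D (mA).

V_GS = V_G = 2.24 V, so V_ov = 2.24 − 1.05 = 1.19 V.
k_n = μ_nC_ox · (W/L) = 1.9 mA/V².
Assume saturation: I_D = ½ k_n V_ov² = 0.5 × 1.9 × 1.19² = 1.35 mA, giving V_DS = V_DD − I_D R_D = 2.49 − 1.35 × 3.22 = -1.84 V.
But -1.84 V < V_ov = 1.19 V, so the device is actually in triode.
In triode I_D = k_n[V_ov V_DS − ½ V_DS²] and I_D = (V_DD − V_DS)/R_D. Equating: 3.06 V_DS² − 8.28 V_DS + 2.49 = 0, giving V_DS = 0.345 V (the root below V_ov).
I_D = (2.49 − 0.345) / 3.22 = 0.666 mA.

I_D = 0.666 mA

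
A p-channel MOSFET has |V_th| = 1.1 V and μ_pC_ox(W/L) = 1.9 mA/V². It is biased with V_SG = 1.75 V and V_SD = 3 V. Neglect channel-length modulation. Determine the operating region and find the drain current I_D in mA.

V_ov = V_SG − |V_th| = 1.75 − 1.1 = 0.65 V.
Since V_SD = 3 V ≥ V_ov = 0.65 V, the device is in saturation.
I_D = ½ k_p V_ov² = 0.5 × 1.9 × 0.65² = 0.401 mA.

Saturation; I_D = 0.401 mA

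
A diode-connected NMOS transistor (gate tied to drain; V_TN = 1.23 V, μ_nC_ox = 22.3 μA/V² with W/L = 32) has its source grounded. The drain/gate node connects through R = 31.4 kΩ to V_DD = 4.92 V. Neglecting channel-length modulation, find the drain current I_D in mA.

With gate tied to drain, V_GS = V_DS ≥ V_GS − V_TN, so the device is in saturation.
k_n = μ_nC_ox · (W/L) = 0.7136 mA/V².
KCL at the drain: ½ k_n (V_GS − V_TN)² = (V_DD − V_GS)/R.
Let x = V_GS − 1.23. Then 11.2 x² + x − 3.69 = 0, giving x = 0.531 V (positive root), so V_GS = 1.76 V.
I_D = (V_DD − V_GS)/R = (4.92 − 1.76) / 31.4 = 0.101 mA.

I_D = 0.101 mA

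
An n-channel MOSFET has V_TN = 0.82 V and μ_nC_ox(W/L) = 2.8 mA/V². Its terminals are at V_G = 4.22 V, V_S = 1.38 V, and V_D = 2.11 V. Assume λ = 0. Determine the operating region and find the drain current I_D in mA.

Triode; I_D = 3.38 mA

V_GS = V_G − V_S = 4.22 − 1.38 = 2.84 V; V_DS = V_D − V_S = 2.11 − 1.38 = 0.73 V.
V_ov = V_GS − V_TN = 2.84 − 0.82 = 2.02 V.
Since V_DS = 0.73 V < V_ov = 2.02 V, the device is in the triode region.
I_D = k_n [V_ov · V_DS − ½ V_DS²] = 2.8 × [2.02 × 0.73 − 0.5 × 0.73²] = 3.38 mA.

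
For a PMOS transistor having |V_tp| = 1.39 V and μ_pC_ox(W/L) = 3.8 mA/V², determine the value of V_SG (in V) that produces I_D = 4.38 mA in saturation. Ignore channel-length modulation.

V_SG = 2.91 V

In saturation I_D = ½ k_p (V_SG − |V_tp|)², so V_SG − |V_tp| = √(2 I_D / k_p) = √(2 × 4.38 / 3.8) = 1.52 V.
V_SG = 1.39 + 1.52 = 2.91 V.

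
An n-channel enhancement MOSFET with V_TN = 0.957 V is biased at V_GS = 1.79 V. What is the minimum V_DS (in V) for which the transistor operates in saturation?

The boundary between triode and saturation is V_DS = V_GS − V_TN = V_ov.
V_ov = 1.79 − 0.957 = 0.833 V.

V_DS,sat = 0.833 V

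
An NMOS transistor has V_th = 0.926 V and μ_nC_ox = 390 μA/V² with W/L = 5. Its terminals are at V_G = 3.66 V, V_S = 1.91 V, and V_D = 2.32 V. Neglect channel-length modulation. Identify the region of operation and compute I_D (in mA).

Triode; I_D = 0.495 mA

V_GS = V_G − V_S = 3.66 − 1.91 = 1.75 V; V_DS = V_D − V_S = 2.32 − 1.91 = 0.41 V.
k_n = μ_nC_ox · (W/L) = 1.95 mA/V².
V_ov = V_GS − V_th = 1.75 − 0.926 = 0.824 V.
Since V_DS = 0.41 V < V_ov = 0.824 V, the device is in the triode region.
I_D = k_n [V_ov · V_DS − ½ V_DS²] = 1.95 × [0.824 × 0.41 − 0.5 × 0.41²] = 0.495 mA.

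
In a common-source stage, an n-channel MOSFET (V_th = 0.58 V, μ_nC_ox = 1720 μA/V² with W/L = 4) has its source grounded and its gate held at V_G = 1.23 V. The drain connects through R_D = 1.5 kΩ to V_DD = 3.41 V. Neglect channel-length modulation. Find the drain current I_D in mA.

V_GS = V_G = 1.23 V, so V_ov = 1.23 − 0.58 = 0.65 V.
k_n = μ_nC_ox · (W/L) = 6.88 mA/V².
Assume saturation: I_D = ½ k_n V_ov² = 0.5 × 6.88 × 0.65² = 1.45 mA, giving V_DS = V_DD − I_D R_D = 3.41 − 1.45 × 1.5 = 1.23 V.
V_DS = 1.23 V ≥ V_ov = 0.65 V, confirming saturation.

I_D = 1.45 mA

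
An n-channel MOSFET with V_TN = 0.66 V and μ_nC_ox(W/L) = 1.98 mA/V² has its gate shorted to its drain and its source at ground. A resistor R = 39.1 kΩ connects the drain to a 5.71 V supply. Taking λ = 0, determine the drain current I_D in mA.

With gate tied to drain, V_GS = V_DS ≥ V_GS − V_TN, so the device is in saturation.
KCL at the drain: ½ k_n (V_GS − V_TN)² = (V_DD − V_GS)/R.
Let x = V_GS − 0.66. Then 38.7 x² + x − 5.05 = 0, giving x = 0.349 V (positive root), so V_GS = 1.01 V.
I_D = (V_DD − V_GS)/R = (5.71 − 1.01) / 39.1 = 0.12 mA.

I_D = 0.120 mA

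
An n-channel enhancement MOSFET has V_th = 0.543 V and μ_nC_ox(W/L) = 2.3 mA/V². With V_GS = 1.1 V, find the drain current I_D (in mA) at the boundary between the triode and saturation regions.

At the boundary V_DS = V_ov = V_GS − V_th = 1.1 − 0.543 = 0.557 V.
I_D = ½ k_n V_ov² = 0.5 × 2.3 × 0.557² = 0.357 mA.

I_D = 0.357 mA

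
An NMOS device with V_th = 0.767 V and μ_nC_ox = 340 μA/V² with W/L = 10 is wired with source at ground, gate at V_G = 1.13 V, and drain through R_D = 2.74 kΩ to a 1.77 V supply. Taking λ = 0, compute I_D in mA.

V_GS = V_G = 1.13 V, so V_ov = 1.13 − 0.767 = 0.363 V.
k_n = μ_nC_ox · (W/L) = 3.4 mA/V².
Assume saturation: I_D = ½ k_n V_ov² = 0.5 × 3.4 × 0.363² = 0.224 mA, giving V_DS = V_DD − I_D R_D = 1.77 − 0.224 × 2.74 = 1.16 V.
V_DS = 1.16 V ≥ V_ov = 0.363 V, confirming saturation.

I_D = 0.224 mA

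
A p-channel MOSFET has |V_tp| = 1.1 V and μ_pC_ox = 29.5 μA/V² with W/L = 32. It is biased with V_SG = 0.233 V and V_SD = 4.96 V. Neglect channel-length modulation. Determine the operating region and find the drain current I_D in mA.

Cutoff; I_D = 0 mA

V_SG = 0.233 V < |V_tp| = 1.1 V, so the transistor is in cutoff.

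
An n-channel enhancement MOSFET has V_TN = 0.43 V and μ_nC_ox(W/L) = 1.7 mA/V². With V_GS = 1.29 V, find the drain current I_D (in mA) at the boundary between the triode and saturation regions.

I_D = 0.629 mA

At the boundary V_DS = V_ov = V_GS − V_TN = 1.29 − 0.43 = 0.86 V.
I_D = ½ k_n V_ov² = 0.5 × 1.7 × 0.86² = 0.629 mA.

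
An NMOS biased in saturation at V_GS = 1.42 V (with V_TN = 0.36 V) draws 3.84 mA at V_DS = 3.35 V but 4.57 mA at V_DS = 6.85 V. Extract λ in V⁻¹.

With V_GS fixed, I_D ∝ (1 + λ V_DS) in saturation, so I_D2/I_D1 = (1 + λ V_DS2)/(1 + λ V_DS1).
4.57/3.84 = 1.19 = (1 + 6.85 λ)/(1 + 3.35 λ).
Solving: λ (I_D1 V_DS2 − I_D2 V_DS1) = I_D2 − I_D1, so λ = (4.57 − 3.84) / (3.84 × 6.85 − 4.57 × 3.35) = 0.73 / 11 = 0.0664 V⁻¹.

λ = 0.0664 V⁻¹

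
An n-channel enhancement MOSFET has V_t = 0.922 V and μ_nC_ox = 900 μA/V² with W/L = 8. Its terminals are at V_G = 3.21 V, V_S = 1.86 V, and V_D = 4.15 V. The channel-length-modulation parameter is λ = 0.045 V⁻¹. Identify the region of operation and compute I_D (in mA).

V_GS = V_G − V_S = 3.21 − 1.86 = 1.35 V; V_DS = V_D − V_S = 4.15 − 1.86 = 2.29 V.
k_n = μ_nC_ox · (W/L) = 7.2 mA/V².
V_ov = V_GS − V_t = 1.35 − 0.922 = 0.428 V.
Since V_DS = 2.29 V ≥ V_ov = 0.428 V, the device is in saturation.
I_D = ½ k_n V_ov² (1 + λ V_DS) = 0.5 × 7.2 × 0.428² × (1 + 0.045 × 2.29) = 0.727 mA.

Saturation; I_D = 0.727 mA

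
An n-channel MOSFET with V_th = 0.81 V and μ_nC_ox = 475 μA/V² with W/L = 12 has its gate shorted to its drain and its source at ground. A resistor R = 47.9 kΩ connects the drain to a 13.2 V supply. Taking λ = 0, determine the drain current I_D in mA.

I_D = 0.252 mA

With gate tied to drain, V_GS = V_DS ≥ V_GS − V_th, so the device is in saturation.
k_n = μ_nC_ox · (W/L) = 5.7 mA/V².
KCL at the drain: ½ k_n (V_GS − V_th)² = (V_DD − V_GS)/R.
Let x = V_GS − 0.81. Then 137 x² + x − 12.39 = 0, giving x = 0.298 V (positive root), so V_GS = 1.11 V.
I_D = (V_DD − V_GS)/R = (13.2 − 1.11) / 47.9 = 0.252 mA.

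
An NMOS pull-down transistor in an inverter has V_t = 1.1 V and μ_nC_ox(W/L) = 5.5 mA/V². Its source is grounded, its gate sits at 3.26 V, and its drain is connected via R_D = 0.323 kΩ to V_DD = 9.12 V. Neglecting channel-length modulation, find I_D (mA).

I_D = 12.8 mA

V_GS = V_G = 3.26 V, so V_ov = 3.26 − 1.1 = 2.16 V.
Assume saturation: I_D = ½ k_n V_ov² = 0.5 × 5.5 × 2.16² = 12.8 mA, giving V_DS = V_DD − I_D R_D = 9.12 − 12.8 × 0.323 = 4.98 V.
V_DS = 4.98 V ≥ V_ov = 2.16 V, confirming saturation.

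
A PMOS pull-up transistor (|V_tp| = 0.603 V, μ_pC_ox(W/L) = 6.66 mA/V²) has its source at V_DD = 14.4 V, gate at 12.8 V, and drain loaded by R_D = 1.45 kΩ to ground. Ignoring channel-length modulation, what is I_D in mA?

I_D = 3.31 mA

V_SG = V_DD − V_G = 14.4 − 12.8 = 1.6 V, so V_ov = 1.6 − 0.603 = 0.997 V.
Assume saturation: I_D = ½ k_p V_ov² = 0.5 × 6.66 × 0.997² = 3.31 mA, giving V_SD = V_DD − I_D R_D = 14.4 − 3.31 × 1.45 = 9.6 V.
V_SD = 9.6 V ≥ V_ov = 0.997 V, confirming saturation.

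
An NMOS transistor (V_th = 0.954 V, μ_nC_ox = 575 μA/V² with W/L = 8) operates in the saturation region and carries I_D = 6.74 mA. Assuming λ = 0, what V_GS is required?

k_n = μ_nC_ox · (W/L) = 4.6 mA/V².
In saturation I_D = ½ k_n (V_GS − V_th)², so V_GS − V_th = √(2 I_D / k_n) = √(2 × 6.74 / 4.6) = 1.71 V.
V_GS = 0.954 + 1.71 = 2.67 V.

V_GS = 2.67 V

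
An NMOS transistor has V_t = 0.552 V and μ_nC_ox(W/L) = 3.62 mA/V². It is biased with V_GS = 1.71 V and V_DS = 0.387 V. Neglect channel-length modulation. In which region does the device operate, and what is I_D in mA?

V_ov = V_GS − V_t = 1.71 − 0.552 = 1.16 V.
Since V_DS = 0.387 V < V_ov = 1.16 V, the device is in the triode region.
I_D = k_n [V_ov · V_DS − ½ V_DS²] = 3.62 × [1.16 × 0.387 − 0.5 × 0.387²] = 1.35 mA.

Triode; I_D = 1.35 mA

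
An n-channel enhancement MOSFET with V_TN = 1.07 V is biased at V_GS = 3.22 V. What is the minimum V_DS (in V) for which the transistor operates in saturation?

The boundary between triode and saturation is V_DS = V_GS − V_TN = V_ov.
V_ov = 3.22 − 1.07 = 2.15 V.

V_DS,sat = 2.15 V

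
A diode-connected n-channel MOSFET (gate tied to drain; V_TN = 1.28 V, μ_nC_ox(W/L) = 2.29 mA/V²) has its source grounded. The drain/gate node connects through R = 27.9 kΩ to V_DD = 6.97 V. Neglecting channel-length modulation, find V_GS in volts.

With gate tied to drain, V_GS = V_DS ≥ V_GS − V_TN, so the device is in saturation.
KCL at the drain: ½ k_n (V_GS − V_TN)² = (V_DD − V_GS)/R.
Let x = V_GS − 1.28. Then 31.9 x² + x − 5.69 = 0, giving x = 0.407 V (positive root), so V_GS = 1.69 V.
I_D = (V_DD − V_GS)/R = (6.97 − 1.69) / 27.9 = 0.189 mA.

V_GS = 1.69 V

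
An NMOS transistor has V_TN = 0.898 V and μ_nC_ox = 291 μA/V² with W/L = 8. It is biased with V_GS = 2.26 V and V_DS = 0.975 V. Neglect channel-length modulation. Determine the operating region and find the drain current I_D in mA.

Triode; I_D = 1.98 mA

k_n = μ_nC_ox · (W/L) = 2.328 mA/V².
V_ov = V_GS − V_TN = 2.26 − 0.898 = 1.36 V.
Since V_DS = 0.975 V < V_ov = 1.36 V, the device is in the triode region.
I_D = k_n [V_ov · V_DS − ½ V_DS²] = 2.328 × [1.36 × 0.975 − 0.5 × 0.975²] = 1.98 mA.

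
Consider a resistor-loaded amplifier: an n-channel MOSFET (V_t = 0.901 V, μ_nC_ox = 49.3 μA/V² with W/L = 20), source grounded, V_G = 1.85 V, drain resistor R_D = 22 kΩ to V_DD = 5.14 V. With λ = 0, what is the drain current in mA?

I_D = 0.221 mA

V_GS = V_G = 1.85 V, so V_ov = 1.85 − 0.901 = 0.949 V.
k_n = μ_nC_ox · (W/L) = 0.986 mA/V².
Assume saturation: I_D = ½ k_n V_ov² = 0.5 × 0.986 × 0.949² = 0.444 mA, giving V_DS = V_DD − I_D R_D = 5.14 − 0.444 × 22 = -4.63 V.
But -4.63 V < V_ov = 0.949 V, so the device is actually in triode.
In triode I_D = k_n[V_ov V_DS − ½ V_DS²] and I_D = (V_DD − V_DS)/R_D. Equating: 10.8 V_DS² − 21.59 V_DS + 5.14 = 0, giving V_DS = 0.277 V (the root below V_ov).
I_D = (5.14 − 0.277) / 22 = 0.221 mA.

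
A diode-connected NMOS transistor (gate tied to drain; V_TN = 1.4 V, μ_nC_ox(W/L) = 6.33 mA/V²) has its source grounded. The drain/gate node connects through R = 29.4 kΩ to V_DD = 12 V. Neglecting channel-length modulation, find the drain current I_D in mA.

I_D = 0.349 mA

With gate tied to drain, V_GS = V_DS ≥ V_GS − V_TN, so the device is in saturation.
KCL at the drain: ½ k_n (V_GS − V_TN)² = (V_DD − V_GS)/R.
Let x = V_GS − 1.4. Then 93.1 x² + x − 10.6 = 0, giving x = 0.332 V (positive root), so V_GS = 1.73 V.
I_D = (V_DD − V_GS)/R = (12 − 1.73) / 29.4 = 0.349 mA.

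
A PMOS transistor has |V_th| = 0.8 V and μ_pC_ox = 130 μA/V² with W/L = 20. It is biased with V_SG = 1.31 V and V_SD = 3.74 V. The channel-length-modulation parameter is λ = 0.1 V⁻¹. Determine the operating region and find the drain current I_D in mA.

k_p = μ_pC_ox · (W/L) = 2.6 mA/V².
V_ov = V_SG − |V_th| = 1.31 − 0.8 = 0.51 V.
Since V_SD = 3.74 V ≥ V_ov = 0.51 V, the device is in saturation.
I_D = ½ k_p V_ov² (1 + λ V_SD) = 0.5 × 2.6 × 0.51² × (1 + 0.1 × 3.74) = 0.465 mA.

Saturation; I_D = 0.465 mA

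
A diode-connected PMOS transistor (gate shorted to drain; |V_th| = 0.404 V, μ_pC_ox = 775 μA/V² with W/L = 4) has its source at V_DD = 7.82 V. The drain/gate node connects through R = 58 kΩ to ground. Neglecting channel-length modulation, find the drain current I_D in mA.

I_D = 0.123 mA

With gate tied to drain, V_SG = V_SD ≥ V_SG − |V_th|, so the device is in saturation.
k_p = μ_pC_ox · (W/L) = 3.1 mA/V².
KCL at the drain: ½ k_p (V_SG − |V_th|)² = (V_DD − V_SG)/R.
Let x = V_SG − 0.404. Then 89.9 x² + x − 7.416 = 0, giving x = 0.282 V (positive root), so V_SG = 0.686 V.
I_D = (V_DD − V_SG)/R = (7.82 − 0.686) / 58 = 0.123 mA.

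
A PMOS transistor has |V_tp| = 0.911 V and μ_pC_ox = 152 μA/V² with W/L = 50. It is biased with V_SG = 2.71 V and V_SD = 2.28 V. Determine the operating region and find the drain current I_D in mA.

k_p = μ_pC_ox · (W/L) = 7.6 mA/V².
V_ov = V_SG − |V_tp| = 2.71 − 0.911 = 1.8 V.
Since V_SD = 2.28 V ≥ V_ov = 1.8 V, the device is in saturation.
I_D = ½ k_p V_ov² = 0.5 × 7.6 × 1.8² = 12.3 mA.

Saturation; I_D = 12.3 mA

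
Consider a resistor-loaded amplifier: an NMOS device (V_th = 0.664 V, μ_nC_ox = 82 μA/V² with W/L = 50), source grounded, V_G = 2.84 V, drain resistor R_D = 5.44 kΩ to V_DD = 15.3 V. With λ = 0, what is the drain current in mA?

I_D = 2.75 mA

V_GS = V_G = 2.84 V, so V_ov = 2.84 − 0.664 = 2.18 V.
k_n = μ_nC_ox · (W/L) = 4.1 mA/V².
Assume saturation: I_D = ½ k_n V_ov² = 0.5 × 4.1 × 2.18² = 9.71 mA, giving V_DS = V_DD − I_D R_D = 15.3 − 9.71 × 5.44 = -37.5 V.
But -37.5 V < V_ov = 2.18 V, so the device is actually in triode.
In triode I_D = k_n[V_ov V_DS − ½ V_DS²] and I_D = (V_DD − V_DS)/R_D. Equating: 11.2 V_DS² − 49.53 V_DS + 15.3 = 0, giving V_DS = 0.334 V (the root below V_ov).
I_D = (15.3 − 0.334) / 5.44 = 2.75 mA.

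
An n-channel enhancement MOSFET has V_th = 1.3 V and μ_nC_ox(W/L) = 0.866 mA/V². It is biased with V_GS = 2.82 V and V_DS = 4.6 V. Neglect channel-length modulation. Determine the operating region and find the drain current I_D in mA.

Saturation; I_D = 1.00 mA

V_ov = V_GS − V_th = 2.82 − 1.3 = 1.52 V.
Since V_DS = 4.6 V ≥ V_ov = 1.52 V, the device is in saturation.
I_D = ½ k_n V_ov² = 0.5 × 0.866 × 1.52² = 1 mA.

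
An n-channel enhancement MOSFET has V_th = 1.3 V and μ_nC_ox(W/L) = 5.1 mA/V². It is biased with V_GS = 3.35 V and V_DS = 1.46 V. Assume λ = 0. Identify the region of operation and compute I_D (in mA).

V_ov = V_GS − V_th = 3.35 − 1.3 = 2.05 V.
Since V_DS = 1.46 V < V_ov = 2.05 V, the device is in the triode region.
I_D = k_n [V_ov · V_DS − ½ V_DS²] = 5.1 × [2.05 × 1.46 − 0.5 × 1.46²] = 9.83 mA.

Triode; I_D = 9.83 mA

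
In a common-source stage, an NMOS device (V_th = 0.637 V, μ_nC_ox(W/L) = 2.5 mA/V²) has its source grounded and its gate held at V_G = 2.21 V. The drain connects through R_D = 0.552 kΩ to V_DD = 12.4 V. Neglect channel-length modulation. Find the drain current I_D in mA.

V_GS = V_G = 2.21 V, so V_ov = 2.21 − 0.637 = 1.57 V.
Assume saturation: I_D = ½ k_n V_ov² = 0.5 × 2.5 × 1.57² = 3.09 mA, giving V_DS = V_DD − I_D R_D = 12.4 − 3.09 × 0.552 = 10.7 V.
V_DS = 10.7 V ≥ V_ov = 1.57 V, confirming saturation.

I_D = 3.09 mA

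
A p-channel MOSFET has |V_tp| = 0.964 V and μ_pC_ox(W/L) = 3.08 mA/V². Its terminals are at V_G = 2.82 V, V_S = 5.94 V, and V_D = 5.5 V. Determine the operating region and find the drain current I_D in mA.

V_SG = V_S − V_G = 5.94 − 2.82 = 3.12 V; V_SD = V_S − V_D = 5.94 − 5.5 = 0.44 V.
V_ov = V_SG − |V_tp| = 3.12 − 0.964 = 2.16 V.
Since V_SD = 0.44 V < V_ov = 2.16 V, the device is in the triode region.
I_D = k_p [V_ov · V_SD − ½ V_SD²] = 3.08 × [2.16 × 0.44 − 0.5 × 0.44²] = 2.62 mA.

Triode; I_D = 2.62 mA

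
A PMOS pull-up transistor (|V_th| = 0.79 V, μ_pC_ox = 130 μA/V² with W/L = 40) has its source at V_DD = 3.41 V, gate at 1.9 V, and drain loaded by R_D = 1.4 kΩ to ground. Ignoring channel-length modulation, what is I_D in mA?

V_SG = V_DD − V_G = 3.41 − 1.9 = 1.51 V, so V_ov = 1.51 − 0.79 = 0.72 V.
k_p = μ_pC_ox · (W/L) = 5.2 mA/V².
Assume saturation: I_D = ½ k_p V_ov² = 0.5 × 5.2 × 0.72² = 1.35 mA, giving V_SD = V_DD − I_D R_D = 3.41 − 1.35 × 1.4 = 1.52 V.
V_SD = 1.52 V ≥ V_ov = 0.72 V, confirming saturation.

I_D = 1.35 mA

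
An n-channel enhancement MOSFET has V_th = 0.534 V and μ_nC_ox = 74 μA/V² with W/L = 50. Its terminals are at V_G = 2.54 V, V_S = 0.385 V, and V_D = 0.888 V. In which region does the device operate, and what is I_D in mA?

Triode; I_D = 2.55 mA

V_GS = V_G − V_S = 2.54 − 0.385 = 2.16 V; V_DS = V_D − V_S = 0.888 − 0.385 = 0.503 V.
k_n = μ_nC_ox · (W/L) = 3.7 mA/V².
V_ov = V_GS − V_th = 2.16 − 0.534 = 1.62 V.
Since V_DS = 0.503 V < V_ov = 1.62 V, the device is in the triode region.
I_D = k_n [V_ov · V_DS − ½ V_DS²] = 3.7 × [1.62 × 0.503 − 0.5 × 0.503²] = 2.55 mA.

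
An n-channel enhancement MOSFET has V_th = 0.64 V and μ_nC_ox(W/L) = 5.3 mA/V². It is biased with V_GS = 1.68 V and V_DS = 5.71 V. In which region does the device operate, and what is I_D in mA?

Saturation; I_D = 2.87 mA

V_ov = V_GS − V_th = 1.68 − 0.64 = 1.04 V.
Since V_DS = 5.71 V ≥ V_ov = 1.04 V, the device is in saturation.
I_D = ½ k_n V_ov² = 0.5 × 5.3 × 1.04² = 2.87 mA.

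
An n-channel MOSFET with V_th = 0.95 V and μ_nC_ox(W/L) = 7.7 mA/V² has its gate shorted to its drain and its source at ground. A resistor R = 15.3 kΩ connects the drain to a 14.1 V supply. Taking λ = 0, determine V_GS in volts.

V_GS = 1.41 V

With gate tied to drain, V_GS = V_DS ≥ V_GS − V_th, so the device is in saturation.
KCL at the drain: ½ k_n (V_GS − V_th)² = (V_DD − V_GS)/R.
Let x = V_GS − 0.95. Then 58.9 x² + x − 13.15 = 0, giving x = 0.464 V (positive root), so V_GS = 1.41 V.
I_D = (V_DD − V_GS)/R = (14.1 − 1.41) / 15.3 = 0.829 mA.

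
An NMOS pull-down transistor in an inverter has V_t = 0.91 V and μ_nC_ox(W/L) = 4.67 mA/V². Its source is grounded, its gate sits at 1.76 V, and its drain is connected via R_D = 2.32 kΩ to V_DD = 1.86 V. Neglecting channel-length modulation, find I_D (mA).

I_D = 0.714 mA

V_GS = V_G = 1.76 V, so V_ov = 1.76 − 0.91 = 0.85 V.
Assume saturation: I_D = ½ k_n V_ov² = 0.5 × 4.67 × 0.85² = 1.69 mA, giving V_DS = V_DD − I_D R_D = 1.86 − 1.69 × 2.32 = -2.05 V.
But -2.05 V < V_ov = 0.85 V, so the device is actually in triode.
In triode I_D = k_n[V_ov V_DS − ½ V_DS²] and I_D = (V_DD − V_DS)/R_D. Equating: 5.42 V_DS² − 10.21 V_DS + 1.86 = 0, giving V_DS = 0.204 V (the root below V_ov).
I_D = (1.86 − 0.204) / 2.32 = 0.714 mA.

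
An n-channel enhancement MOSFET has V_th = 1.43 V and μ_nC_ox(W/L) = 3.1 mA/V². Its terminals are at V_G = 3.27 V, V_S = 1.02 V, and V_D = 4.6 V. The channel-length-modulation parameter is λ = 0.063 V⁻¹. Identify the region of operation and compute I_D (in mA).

Saturation; I_D = 1.28 mA

V_GS = V_G − V_S = 3.27 − 1.02 = 2.25 V; V_DS = V_D − V_S = 4.6 − 1.02 = 3.58 V.
V_ov = V_GS − V_th = 2.25 − 1.43 = 0.82 V.
Since V_DS = 3.58 V ≥ V_ov = 0.82 V, the device is in saturation.
I_D = ½ k_n V_ov² (1 + λ V_DS) = 0.5 × 3.1 × 0.82² × (1 + 0.063 × 3.58) = 1.28 mA.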